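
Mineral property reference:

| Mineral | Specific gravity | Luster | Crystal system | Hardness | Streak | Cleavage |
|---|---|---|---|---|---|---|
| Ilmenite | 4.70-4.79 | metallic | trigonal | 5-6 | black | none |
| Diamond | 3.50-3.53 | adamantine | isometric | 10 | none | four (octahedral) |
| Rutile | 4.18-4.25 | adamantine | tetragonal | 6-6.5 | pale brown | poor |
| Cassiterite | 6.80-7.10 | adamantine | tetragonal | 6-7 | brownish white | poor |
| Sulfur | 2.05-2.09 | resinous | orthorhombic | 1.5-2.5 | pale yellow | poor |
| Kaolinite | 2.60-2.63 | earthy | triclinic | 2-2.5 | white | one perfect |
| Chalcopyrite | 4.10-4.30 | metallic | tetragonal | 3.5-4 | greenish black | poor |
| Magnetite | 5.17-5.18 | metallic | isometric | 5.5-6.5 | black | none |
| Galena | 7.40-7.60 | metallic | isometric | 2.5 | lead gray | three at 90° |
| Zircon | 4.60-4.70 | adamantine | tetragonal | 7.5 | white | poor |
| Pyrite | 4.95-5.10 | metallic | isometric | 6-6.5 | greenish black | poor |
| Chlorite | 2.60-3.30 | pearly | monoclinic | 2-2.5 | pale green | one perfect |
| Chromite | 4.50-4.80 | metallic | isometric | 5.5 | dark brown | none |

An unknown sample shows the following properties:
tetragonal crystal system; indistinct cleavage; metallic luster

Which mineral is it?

Tetragonal crystal system: only Rutile, Cassiterite, Chalcopyrite, Zircon remain.
Indistinct cleavage: consistent with all remaining minerals.
Metallic luster: leaves Chalcopyrite.
Chalcopyrite is the sole remaining match.

Chalcopyrite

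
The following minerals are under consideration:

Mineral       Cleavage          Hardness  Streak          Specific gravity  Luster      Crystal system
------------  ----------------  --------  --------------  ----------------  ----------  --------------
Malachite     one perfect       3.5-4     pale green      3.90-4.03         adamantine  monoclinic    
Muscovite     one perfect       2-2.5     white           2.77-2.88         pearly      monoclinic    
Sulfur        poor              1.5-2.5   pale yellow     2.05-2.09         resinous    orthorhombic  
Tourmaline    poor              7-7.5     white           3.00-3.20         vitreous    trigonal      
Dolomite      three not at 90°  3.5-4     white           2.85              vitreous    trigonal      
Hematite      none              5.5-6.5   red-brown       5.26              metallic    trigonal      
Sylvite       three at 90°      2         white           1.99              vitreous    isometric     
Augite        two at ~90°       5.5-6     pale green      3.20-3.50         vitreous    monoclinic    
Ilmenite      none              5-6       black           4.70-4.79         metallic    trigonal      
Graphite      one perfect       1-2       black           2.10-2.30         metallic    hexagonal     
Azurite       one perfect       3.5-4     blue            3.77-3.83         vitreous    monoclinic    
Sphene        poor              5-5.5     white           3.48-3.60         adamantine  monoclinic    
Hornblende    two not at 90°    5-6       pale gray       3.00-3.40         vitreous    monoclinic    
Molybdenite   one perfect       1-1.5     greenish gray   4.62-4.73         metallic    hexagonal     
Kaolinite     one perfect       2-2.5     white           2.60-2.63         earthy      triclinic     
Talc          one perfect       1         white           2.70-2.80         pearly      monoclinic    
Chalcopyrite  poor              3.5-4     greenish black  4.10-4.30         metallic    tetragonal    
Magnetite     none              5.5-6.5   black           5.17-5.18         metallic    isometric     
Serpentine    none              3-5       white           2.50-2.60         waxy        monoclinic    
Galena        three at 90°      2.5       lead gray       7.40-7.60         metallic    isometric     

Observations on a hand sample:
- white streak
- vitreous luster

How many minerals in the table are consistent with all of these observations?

White streak — narrows the field to Muscovite, Tourmaline, Dolomite, Sylvite, Sphene, Kaolinite, Talc, Serpentine.
Vitreous luster — Tourmaline, Dolomite, Sylvite remain.
Consistent with every observation: Dolomite, Sylvite, Tourmaline.
That is 3 minerals.

3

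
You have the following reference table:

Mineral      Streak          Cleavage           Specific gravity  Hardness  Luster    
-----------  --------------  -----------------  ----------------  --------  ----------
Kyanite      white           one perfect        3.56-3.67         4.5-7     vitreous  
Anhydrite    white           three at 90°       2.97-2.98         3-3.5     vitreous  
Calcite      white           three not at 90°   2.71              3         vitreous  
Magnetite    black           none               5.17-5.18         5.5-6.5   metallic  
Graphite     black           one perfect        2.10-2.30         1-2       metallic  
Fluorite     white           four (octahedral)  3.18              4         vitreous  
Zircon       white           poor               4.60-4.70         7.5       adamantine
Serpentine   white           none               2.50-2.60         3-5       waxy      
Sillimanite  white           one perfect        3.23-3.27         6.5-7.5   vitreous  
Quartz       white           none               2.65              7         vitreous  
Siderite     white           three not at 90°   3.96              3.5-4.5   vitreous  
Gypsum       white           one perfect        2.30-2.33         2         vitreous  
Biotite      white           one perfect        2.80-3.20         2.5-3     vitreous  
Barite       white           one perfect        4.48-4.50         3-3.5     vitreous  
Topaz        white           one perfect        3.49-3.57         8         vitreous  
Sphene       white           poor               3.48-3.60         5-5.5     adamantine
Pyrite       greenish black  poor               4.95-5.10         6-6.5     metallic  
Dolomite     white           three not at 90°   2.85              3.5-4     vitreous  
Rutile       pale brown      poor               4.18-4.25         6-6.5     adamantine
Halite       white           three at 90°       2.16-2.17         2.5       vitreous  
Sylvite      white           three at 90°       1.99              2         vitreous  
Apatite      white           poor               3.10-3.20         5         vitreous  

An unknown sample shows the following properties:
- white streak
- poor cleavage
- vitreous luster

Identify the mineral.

White streak is inconsistent with Magnetite, Graphite, Pyrite, Rutile.
Poor cleavage: Zircon, Sphene, Apatite remain.
Vitreous luster: narrows the field to Apatite.
Only Apatite satisfies all observations.

Apatite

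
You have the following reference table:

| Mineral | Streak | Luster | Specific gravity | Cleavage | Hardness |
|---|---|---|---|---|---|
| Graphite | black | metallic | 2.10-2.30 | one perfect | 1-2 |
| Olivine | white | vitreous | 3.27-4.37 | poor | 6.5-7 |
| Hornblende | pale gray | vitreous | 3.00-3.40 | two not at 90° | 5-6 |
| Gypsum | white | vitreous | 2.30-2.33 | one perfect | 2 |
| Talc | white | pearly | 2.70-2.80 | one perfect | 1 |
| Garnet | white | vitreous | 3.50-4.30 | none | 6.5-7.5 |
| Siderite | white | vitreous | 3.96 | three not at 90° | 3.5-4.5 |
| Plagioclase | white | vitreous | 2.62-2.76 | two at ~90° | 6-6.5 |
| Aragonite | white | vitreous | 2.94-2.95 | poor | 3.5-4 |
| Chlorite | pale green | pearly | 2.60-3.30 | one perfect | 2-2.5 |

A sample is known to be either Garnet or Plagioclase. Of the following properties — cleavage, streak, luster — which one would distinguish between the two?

cleavage

Cleavage: Garnet none, Plagioclase two at ~90° — these differ.
Streak: both white — no difference.
Luster: both vitreous — no difference.
Cleavage is the diagnostic property here.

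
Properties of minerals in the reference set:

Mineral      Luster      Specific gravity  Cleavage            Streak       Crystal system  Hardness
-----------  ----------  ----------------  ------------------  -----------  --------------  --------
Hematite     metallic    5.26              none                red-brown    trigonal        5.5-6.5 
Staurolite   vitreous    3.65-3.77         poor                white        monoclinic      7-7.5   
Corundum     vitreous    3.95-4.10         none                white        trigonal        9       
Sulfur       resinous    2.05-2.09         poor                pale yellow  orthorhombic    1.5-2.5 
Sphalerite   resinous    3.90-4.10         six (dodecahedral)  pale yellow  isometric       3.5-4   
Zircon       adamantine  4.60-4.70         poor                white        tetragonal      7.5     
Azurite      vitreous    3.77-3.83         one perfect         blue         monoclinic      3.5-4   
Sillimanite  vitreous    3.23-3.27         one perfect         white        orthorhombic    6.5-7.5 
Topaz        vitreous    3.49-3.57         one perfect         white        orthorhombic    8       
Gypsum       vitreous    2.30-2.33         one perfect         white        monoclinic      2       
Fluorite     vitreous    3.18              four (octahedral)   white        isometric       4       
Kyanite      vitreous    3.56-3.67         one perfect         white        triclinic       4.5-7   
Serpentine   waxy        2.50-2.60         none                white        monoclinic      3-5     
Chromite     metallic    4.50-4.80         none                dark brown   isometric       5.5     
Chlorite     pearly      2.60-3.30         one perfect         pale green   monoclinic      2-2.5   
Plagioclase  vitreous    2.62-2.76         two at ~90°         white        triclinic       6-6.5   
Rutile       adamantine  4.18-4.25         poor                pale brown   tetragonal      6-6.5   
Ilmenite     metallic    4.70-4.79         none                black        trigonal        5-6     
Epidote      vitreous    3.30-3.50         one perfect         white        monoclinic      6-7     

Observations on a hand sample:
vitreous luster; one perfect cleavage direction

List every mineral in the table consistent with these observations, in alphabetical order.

Vitreous luster: leaves Staurolite, Corundum, Azurite, Sillimanite, Topaz, Gypsum, Fluorite, Kyanite, Plagioclase, Epidote.
One perfect cleavage direction is inconsistent with Staurolite, Corundum, Fluorite, Plagioclase.
The minerals that satisfy all observations are Azurite, Epidote, Gypsum, Kyanite, Sillimanite, Topaz.

Azurite, Epidote, Gypsum, Kyanite, Sillimanite, Topaz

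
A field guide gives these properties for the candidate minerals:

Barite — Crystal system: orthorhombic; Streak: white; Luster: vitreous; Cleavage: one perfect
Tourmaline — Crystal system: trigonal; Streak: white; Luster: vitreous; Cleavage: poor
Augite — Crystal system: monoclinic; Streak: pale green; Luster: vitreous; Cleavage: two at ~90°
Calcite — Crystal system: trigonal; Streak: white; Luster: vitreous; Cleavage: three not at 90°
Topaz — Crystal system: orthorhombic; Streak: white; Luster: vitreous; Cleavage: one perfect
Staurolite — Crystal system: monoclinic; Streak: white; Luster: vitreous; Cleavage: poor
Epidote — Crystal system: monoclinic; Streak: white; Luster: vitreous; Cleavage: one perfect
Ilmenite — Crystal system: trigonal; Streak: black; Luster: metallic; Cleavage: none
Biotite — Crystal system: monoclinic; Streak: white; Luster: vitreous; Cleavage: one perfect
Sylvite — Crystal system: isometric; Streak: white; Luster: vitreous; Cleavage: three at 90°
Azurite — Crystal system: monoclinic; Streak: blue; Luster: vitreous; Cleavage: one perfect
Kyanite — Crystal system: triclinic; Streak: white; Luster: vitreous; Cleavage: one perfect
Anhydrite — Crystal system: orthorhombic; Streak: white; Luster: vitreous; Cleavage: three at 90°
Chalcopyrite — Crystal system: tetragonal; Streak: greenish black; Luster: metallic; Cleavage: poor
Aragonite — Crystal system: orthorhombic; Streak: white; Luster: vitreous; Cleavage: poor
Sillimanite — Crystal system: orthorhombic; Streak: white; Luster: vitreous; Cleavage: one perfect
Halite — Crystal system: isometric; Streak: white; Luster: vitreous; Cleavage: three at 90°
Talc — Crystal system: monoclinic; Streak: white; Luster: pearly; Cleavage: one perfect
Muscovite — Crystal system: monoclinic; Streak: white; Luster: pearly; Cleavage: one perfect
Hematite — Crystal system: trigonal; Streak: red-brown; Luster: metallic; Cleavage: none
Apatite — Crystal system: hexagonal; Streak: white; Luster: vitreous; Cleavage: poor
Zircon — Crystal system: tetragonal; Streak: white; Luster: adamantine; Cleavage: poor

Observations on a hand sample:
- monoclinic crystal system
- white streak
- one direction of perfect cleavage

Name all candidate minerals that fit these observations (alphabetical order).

Monoclinic crystal system: only Augite, Staurolite, Epidote, Biotite, Azurite, Talc, Muscovite remain.
White streak is inconsistent with Augite, Azurite.
One direction of perfect cleavage rules out Staurolite.
Remaining candidates: Biotite, Epidote, Muscovite, Talc.

Biotite, Epidote, Muscovite, Talc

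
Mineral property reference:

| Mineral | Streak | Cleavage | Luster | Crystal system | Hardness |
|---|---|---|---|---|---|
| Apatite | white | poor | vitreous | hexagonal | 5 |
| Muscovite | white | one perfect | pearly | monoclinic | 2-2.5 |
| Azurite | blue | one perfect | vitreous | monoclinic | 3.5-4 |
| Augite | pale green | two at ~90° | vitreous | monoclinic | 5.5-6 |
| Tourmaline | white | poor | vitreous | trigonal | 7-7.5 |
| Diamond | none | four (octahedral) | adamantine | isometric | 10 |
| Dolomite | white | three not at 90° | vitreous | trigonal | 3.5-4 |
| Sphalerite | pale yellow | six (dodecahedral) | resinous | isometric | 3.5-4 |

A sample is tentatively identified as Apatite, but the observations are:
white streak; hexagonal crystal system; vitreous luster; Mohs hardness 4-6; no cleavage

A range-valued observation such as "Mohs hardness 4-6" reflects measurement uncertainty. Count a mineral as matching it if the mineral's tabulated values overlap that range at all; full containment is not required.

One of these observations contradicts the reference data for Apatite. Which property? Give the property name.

cleavage

White streak: Apatite has white streak — agrees.
Hexagonal crystal system: Apatite has hexagonal system — agrees.
Vitreous luster: Apatite has vitreous luster — agrees.
Mohs hardness 4-6: Apatite has hardness 5 — agrees.
No cleavage: Apatite has cleavage poor — does not match.
Only the cleavage is inconsistent.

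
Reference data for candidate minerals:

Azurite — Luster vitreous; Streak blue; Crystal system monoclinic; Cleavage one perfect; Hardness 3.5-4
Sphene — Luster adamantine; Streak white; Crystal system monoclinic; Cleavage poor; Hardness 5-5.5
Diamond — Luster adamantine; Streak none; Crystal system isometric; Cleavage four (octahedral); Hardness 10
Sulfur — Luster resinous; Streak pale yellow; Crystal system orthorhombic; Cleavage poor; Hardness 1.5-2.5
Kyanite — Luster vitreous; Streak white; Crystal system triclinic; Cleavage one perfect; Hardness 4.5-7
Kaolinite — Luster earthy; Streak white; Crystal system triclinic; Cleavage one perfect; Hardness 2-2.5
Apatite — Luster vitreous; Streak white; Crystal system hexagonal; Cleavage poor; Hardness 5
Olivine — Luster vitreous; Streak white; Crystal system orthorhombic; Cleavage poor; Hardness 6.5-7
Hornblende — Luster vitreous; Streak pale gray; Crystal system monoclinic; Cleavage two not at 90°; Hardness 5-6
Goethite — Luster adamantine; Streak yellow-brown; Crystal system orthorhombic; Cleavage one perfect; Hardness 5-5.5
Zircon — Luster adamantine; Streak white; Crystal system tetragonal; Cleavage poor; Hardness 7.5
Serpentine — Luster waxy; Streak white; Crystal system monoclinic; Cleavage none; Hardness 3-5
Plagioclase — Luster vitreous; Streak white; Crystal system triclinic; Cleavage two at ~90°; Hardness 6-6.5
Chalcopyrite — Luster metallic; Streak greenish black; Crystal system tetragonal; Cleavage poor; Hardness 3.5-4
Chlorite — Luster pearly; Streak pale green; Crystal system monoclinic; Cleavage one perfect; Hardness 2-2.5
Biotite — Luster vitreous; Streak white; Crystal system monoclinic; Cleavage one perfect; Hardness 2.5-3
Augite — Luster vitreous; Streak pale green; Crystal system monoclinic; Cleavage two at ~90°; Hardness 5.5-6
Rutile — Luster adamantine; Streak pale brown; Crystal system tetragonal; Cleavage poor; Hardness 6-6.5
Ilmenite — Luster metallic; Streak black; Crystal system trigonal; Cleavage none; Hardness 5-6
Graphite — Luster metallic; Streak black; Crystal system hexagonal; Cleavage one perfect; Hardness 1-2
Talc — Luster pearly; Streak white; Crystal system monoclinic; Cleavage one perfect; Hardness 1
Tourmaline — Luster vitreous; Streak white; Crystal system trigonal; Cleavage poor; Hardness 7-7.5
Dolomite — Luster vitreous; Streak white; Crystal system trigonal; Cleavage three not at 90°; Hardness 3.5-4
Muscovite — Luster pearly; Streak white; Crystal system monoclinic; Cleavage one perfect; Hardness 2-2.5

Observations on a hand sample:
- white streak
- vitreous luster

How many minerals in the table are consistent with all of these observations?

White streak — Sphene, Kyanite, Kaolinite, Apatite, Olivine, Zircon, Serpentine, Plagioclase, Biotite, Talc, Tourmaline, Dolomite, Muscovite remain.
Vitreous luster rules out Sphene, Kaolinite, Zircon, Serpentine, Talc, Muscovite.
Consistent with every observation: Apatite, Biotite, Dolomite, Kyanite, Olivine, Plagioclase, Tourmaline.
That is 7 minerals.

7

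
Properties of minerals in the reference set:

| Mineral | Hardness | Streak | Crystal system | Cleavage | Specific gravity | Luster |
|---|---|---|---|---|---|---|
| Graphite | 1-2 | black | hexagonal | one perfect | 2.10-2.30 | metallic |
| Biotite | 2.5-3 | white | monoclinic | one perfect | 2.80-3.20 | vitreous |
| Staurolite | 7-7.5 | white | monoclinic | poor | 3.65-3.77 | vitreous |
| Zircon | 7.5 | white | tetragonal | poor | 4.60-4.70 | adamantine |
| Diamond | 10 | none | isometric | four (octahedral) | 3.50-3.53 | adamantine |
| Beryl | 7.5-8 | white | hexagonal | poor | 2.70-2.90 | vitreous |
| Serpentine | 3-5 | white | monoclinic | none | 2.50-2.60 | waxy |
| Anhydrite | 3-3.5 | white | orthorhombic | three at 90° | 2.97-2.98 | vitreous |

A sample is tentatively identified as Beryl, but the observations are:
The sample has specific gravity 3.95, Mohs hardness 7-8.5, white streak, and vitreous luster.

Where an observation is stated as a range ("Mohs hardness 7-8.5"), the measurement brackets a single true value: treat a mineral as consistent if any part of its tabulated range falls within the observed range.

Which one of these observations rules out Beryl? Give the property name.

specific gravity

Specific gravity 3.95: Beryl has SG 2.70-2.90 — does not match.
Mohs hardness 7-8.5: Beryl has hardness 7.5-8 — matches.
White streak: Beryl has white streak — matches.
Vitreous luster: Beryl has vitreous luster — matches.
The specific gravity is the one property that does not fit.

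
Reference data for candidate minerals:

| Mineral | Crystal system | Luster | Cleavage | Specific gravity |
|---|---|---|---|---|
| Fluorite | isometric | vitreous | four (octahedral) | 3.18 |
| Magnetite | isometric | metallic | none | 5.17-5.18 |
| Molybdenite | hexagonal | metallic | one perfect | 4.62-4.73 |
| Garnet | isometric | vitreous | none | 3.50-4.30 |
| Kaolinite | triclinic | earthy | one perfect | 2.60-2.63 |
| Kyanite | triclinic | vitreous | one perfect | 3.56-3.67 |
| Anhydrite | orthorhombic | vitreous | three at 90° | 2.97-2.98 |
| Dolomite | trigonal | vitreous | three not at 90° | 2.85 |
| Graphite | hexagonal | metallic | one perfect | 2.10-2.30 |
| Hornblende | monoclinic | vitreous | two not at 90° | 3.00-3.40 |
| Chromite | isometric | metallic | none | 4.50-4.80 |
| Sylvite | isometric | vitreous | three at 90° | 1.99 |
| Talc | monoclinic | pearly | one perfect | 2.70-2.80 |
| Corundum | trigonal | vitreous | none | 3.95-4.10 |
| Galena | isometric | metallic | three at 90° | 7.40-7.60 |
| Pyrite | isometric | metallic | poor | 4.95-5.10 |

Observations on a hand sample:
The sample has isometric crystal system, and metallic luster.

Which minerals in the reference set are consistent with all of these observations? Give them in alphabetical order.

Chromite, Galena, Magnetite, Pyrite

Isometric crystal system — only Fluorite, Magnetite, Garnet, Chromite, Sylvite, Galena, Pyrite remain.
Metallic luster is inconsistent with Fluorite, Garnet, Sylvite.
The minerals that satisfy all observations are Chromite, Galena, Magnetite, Pyrite.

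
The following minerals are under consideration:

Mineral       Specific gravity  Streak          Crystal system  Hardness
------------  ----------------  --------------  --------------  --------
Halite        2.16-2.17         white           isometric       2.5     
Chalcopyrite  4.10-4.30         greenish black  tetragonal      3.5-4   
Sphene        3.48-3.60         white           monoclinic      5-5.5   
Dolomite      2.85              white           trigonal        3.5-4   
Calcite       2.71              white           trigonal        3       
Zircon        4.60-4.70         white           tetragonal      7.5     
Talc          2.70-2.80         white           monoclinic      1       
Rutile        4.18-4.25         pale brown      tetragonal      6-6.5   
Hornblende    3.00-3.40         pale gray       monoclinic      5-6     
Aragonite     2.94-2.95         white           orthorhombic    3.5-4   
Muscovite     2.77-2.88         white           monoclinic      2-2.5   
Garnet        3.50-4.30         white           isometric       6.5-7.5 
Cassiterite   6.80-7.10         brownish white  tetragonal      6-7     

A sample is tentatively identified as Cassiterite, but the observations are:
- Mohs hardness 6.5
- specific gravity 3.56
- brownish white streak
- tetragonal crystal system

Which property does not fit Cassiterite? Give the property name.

Mohs hardness 6.5: Cassiterite has hardness 6-7 — within range.
Specific gravity 3.56: Cassiterite has SG 6.80-7.10 — does not match.
Brownish white streak: Cassiterite has brownish white streak — within range.
Tetragonal crystal system: Cassiterite has tetragonal system — within range.
Only the specific gravity is inconsistent.

specific gravity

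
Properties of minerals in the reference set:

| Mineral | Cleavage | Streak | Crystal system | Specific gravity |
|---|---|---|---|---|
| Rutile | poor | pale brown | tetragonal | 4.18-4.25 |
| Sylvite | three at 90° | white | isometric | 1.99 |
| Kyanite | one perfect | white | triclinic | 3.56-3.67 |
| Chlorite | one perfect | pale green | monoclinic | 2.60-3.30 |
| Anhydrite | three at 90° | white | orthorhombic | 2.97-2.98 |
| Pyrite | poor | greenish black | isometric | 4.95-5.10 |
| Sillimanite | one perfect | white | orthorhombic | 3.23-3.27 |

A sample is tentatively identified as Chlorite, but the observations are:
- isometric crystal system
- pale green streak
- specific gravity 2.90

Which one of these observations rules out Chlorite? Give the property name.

Isometric crystal system: Chlorite has monoclinic system — does not match.
Pale green streak: Chlorite has pale green streak — within range.
Specific gravity 2.90: Chlorite has SG 2.60-3.30 — within range.
Only the crystal system is inconsistent.

crystal system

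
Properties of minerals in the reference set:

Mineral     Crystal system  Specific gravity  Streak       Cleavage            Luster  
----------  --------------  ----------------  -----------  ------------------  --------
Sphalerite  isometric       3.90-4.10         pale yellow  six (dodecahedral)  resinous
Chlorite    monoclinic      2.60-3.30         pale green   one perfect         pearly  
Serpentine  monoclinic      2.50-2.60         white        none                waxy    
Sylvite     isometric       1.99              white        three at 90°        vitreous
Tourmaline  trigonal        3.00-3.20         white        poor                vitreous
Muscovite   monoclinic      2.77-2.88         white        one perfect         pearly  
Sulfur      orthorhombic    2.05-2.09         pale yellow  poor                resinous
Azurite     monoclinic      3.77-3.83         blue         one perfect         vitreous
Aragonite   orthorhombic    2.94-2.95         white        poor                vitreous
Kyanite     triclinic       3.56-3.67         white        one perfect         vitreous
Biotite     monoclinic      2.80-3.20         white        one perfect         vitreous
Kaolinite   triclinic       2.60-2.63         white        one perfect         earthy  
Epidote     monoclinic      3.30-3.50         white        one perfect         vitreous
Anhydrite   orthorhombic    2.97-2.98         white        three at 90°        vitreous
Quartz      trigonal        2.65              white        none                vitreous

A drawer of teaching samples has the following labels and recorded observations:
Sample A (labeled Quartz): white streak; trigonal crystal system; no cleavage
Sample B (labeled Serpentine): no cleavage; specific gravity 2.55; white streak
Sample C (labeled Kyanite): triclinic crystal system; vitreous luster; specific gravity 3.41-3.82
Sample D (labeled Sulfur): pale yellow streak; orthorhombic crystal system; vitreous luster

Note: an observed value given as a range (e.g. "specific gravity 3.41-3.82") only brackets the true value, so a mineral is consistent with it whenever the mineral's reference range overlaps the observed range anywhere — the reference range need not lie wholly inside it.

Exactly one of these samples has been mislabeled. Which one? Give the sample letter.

Sample A: all recorded properties match Quartz.
Sample B: all recorded properties match Serpentine.
Sample C: all recorded properties match Kyanite.
Sample D: vitreous luster is outside the reference for Sulfur (resinous luster) — mislabeled.
Only sample D is inconsistent with its label.

D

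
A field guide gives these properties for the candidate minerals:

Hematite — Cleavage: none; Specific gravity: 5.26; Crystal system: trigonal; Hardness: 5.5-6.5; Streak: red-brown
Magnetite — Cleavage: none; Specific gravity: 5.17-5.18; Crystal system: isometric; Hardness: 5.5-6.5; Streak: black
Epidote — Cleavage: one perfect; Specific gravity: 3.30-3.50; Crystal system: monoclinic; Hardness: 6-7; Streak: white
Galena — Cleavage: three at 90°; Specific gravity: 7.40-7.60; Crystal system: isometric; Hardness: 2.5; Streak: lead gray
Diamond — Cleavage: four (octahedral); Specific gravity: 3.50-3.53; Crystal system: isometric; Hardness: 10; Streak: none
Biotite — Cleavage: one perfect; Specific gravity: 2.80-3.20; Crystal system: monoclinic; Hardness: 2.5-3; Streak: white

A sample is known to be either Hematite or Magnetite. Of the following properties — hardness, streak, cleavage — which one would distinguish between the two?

Hardness: both 5.5-6.5 — shared.
Streak: Hematite red-brown, Magnetite black — these differ.
Cleavage: both none — shared.
Streak is the diagnostic property here.

streak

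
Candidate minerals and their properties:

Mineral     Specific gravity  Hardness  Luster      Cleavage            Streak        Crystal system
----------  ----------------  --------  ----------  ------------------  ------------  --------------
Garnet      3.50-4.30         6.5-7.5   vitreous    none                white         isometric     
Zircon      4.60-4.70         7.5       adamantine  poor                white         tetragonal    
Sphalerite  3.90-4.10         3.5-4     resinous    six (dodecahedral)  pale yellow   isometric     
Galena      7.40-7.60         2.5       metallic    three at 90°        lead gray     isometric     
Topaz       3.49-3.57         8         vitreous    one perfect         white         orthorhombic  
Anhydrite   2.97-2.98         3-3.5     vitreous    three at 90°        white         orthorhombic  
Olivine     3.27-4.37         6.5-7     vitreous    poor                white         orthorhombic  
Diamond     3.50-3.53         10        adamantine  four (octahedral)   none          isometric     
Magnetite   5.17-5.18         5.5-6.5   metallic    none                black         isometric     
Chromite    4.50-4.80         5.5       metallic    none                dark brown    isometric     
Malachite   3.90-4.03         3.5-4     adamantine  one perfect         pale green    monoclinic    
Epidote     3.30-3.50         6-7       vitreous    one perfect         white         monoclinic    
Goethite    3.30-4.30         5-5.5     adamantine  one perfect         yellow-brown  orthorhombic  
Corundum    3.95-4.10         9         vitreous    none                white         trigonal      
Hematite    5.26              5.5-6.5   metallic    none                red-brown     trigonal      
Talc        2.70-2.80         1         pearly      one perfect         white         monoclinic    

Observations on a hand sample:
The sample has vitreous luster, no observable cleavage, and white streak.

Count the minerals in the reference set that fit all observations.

2

Vitreous luster: leaves Garnet, Topaz, Anhydrite, Olivine, Epidote, Corundum.
No observable cleavage: only Garnet, Corundum remain.
White streak: no further eliminations.
Consistent with every observation: Corundum, Garnet.
That is 2 minerals.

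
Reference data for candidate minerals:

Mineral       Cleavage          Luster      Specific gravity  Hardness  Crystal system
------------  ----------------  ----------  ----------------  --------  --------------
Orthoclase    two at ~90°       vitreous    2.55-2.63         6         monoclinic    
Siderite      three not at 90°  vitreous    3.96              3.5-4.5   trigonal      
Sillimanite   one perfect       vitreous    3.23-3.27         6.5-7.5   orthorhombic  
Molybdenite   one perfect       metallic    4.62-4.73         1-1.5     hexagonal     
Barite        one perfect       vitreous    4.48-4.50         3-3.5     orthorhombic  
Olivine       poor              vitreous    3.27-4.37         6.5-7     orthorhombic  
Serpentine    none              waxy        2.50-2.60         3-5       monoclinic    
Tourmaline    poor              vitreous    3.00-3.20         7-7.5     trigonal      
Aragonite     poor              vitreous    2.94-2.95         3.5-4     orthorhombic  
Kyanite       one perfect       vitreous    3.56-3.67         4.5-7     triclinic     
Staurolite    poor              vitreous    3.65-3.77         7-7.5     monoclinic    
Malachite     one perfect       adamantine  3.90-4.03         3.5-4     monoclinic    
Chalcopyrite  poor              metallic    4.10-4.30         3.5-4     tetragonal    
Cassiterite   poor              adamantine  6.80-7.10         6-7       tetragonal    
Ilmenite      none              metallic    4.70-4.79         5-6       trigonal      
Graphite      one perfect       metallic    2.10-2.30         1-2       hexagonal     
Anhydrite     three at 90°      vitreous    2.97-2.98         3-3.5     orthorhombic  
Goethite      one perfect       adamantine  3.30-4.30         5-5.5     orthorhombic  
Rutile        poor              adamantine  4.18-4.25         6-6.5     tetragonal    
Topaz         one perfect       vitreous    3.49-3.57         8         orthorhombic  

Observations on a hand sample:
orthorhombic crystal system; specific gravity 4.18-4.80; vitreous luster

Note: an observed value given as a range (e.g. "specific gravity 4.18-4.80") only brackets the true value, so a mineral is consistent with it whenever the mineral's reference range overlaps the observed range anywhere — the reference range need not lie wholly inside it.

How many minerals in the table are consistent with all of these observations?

2

Orthorhombic crystal system: leaves Sillimanite, Barite, Olivine, Aragonite, Anhydrite, Goethite, Topaz.
Specific gravity 4.18-4.80: narrows the field to Barite, Olivine, Goethite.
Vitreous luster excludes Goethite.
Remaining candidates: Barite, Olivine.
That is 2 minerals.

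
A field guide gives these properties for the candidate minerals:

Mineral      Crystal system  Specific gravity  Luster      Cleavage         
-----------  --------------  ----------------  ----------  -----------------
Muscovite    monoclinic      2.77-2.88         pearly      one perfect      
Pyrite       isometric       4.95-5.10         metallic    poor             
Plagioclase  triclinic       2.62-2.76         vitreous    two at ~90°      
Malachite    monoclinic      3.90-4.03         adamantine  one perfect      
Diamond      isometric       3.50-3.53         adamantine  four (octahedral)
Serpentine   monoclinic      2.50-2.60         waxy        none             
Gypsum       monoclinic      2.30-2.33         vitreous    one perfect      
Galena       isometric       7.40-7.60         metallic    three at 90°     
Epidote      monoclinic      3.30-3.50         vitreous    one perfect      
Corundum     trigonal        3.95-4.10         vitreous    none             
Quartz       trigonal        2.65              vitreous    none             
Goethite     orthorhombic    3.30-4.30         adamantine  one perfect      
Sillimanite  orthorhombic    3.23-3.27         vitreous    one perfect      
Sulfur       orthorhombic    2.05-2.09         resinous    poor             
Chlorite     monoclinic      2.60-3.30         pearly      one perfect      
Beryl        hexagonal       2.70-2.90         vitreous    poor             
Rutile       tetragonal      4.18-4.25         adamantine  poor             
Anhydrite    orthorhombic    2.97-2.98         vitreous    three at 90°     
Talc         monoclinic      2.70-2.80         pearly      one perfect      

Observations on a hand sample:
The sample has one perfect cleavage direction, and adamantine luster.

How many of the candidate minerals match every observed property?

One perfect cleavage direction: narrows the field to Muscovite, Malachite, Gypsum, Epidote, Goethite, Sillimanite, Chlorite, Talc.
Adamantine luster: only Malachite, Goethite remain.
Consistent with every observation: Goethite, Malachite.
That is 2 minerals.

2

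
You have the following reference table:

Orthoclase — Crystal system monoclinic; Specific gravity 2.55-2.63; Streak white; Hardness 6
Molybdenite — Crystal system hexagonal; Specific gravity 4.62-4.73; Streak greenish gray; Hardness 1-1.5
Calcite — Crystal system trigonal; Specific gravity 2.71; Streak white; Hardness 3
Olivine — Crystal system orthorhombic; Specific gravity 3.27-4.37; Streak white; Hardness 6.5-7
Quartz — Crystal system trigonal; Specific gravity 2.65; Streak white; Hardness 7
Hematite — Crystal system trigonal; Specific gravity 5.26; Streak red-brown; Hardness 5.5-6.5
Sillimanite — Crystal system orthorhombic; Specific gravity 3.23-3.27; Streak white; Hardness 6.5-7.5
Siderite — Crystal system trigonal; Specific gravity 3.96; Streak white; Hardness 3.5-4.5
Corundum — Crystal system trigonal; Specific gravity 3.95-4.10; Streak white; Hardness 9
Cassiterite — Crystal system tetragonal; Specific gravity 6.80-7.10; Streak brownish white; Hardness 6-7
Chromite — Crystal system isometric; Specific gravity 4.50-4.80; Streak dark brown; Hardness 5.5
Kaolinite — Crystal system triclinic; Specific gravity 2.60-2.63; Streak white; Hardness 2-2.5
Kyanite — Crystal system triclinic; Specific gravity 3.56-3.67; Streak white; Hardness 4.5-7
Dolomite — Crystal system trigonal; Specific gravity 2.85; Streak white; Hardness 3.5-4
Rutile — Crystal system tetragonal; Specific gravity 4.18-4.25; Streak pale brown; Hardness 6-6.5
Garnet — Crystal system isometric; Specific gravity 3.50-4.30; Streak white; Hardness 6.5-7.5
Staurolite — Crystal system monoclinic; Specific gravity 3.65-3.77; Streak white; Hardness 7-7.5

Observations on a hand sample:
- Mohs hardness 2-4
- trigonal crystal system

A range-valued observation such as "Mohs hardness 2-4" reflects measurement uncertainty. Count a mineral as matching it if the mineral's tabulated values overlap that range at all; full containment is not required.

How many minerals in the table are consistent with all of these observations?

3

Mohs hardness 2-4 — only Calcite, Siderite, Kaolinite, Dolomite remain.
Trigonal crystal system is inconsistent with Kaolinite.
The minerals that satisfy all observations are Calcite, Dolomite, Siderite.
That is 3 minerals.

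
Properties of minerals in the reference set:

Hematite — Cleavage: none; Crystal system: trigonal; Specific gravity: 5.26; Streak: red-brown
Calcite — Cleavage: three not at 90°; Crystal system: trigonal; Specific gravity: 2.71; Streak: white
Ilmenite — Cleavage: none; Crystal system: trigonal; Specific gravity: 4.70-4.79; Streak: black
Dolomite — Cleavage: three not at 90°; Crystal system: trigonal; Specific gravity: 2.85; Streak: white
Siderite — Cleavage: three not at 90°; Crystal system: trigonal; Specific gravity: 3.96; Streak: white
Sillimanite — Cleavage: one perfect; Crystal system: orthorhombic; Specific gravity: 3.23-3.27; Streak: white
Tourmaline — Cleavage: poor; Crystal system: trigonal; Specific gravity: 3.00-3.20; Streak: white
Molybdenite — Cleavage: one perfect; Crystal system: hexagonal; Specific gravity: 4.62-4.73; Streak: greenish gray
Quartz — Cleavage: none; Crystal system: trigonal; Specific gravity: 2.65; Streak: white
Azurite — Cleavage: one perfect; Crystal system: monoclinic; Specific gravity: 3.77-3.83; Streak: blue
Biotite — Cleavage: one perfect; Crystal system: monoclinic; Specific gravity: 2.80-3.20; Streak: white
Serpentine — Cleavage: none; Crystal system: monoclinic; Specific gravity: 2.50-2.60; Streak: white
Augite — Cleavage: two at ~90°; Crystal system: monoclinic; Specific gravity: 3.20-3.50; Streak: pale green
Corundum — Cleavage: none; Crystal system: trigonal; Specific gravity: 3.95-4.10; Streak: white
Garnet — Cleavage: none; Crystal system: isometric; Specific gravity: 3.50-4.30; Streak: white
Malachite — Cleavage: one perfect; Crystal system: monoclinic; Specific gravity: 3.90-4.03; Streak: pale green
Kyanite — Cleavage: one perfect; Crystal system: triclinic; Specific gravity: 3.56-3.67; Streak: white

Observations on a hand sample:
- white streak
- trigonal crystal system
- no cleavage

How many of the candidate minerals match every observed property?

White streak is inconsistent with Hematite, Ilmenite, Molybdenite, Azurite, Augite, Malachite.
Trigonal crystal system excludes Sillimanite, Biotite, Serpentine, Garnet, Kyanite.
No cleavage: leaves Quartz, Corundum.
The minerals that satisfy all observations are Corundum, Quartz.
That is 2 minerals.

2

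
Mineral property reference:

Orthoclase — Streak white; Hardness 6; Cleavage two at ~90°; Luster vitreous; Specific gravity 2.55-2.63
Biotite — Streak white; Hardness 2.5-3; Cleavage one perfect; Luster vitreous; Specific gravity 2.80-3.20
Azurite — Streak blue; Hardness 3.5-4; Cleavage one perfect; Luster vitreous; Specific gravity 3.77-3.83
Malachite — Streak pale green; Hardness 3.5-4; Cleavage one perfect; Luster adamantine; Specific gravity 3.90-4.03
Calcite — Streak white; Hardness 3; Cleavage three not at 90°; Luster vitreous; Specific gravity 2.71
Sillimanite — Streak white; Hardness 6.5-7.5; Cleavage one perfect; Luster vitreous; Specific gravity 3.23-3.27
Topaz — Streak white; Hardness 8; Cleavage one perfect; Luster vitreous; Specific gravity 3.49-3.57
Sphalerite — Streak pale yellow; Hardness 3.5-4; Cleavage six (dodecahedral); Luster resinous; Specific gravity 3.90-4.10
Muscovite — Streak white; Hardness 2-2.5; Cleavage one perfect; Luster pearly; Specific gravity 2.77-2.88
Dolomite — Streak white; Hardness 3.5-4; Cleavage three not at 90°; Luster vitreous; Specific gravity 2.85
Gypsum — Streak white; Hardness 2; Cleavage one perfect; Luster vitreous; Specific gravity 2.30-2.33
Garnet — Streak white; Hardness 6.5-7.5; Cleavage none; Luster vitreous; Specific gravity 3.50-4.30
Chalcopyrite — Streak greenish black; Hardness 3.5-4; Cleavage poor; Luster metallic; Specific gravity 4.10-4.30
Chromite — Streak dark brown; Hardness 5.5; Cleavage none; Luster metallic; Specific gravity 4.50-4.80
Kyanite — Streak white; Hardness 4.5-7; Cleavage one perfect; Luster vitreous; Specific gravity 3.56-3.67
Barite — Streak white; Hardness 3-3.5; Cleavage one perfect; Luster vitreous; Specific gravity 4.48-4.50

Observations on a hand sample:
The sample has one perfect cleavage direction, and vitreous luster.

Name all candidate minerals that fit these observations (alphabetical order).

One perfect cleavage direction: Biotite, Azurite, Malachite, Sillimanite, Topaz, Muscovite, Gypsum, Kyanite, Barite remain.
Vitreous luster rules out Malachite, Muscovite.
The minerals that satisfy all observations are Azurite, Barite, Biotite, Gypsum, Kyanite, Sillimanite, Topaz.

Azurite, Barite, Biotite, Gypsum, Kyanite, Sillimanite, Topaz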